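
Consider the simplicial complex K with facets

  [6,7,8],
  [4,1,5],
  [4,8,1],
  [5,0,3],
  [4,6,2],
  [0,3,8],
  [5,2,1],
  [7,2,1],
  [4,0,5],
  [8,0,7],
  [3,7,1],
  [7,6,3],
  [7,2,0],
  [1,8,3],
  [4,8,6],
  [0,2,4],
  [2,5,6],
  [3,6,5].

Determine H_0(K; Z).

H_0 ≅ Z.

Order the vertices as 0 < 1 < 2 < 3 < 4 < 5 < 6 < 7 < 8. Listing each simplex with vertices in this order, K has dimension 2 with simplices:

  0-simplices (9): [0], [1], [2], [3], [4], [5], [6], [7], [8]
  1-simplices (27): (27 of them)
  2-simplices (18): [0,2,4], [0,2,7], [0,3,5], [0,3,8], [0,4,5], [0,7,8], [1,2,5], [1,2,7], [1,3,7], [1,3,8], [1,4,5], [1,4,8], [2,4,6], [2,5,6], [3,5,6], [3,6,7], [4,6,8], [6,7,8]

Hence C_0 ≅ Z^9, C_1 ≅ Z^27, C_2 ≅ Z^18.

The boundary map ∂_1: C_1 → C_0 sends each edge [p,q] (with p < q) to q − p. For instance
  ∂[7,8] = [8] − [7].
This gives a 9×27 integer matrix of rank 8; reducing to Smith normal form yields diagonal entries (1,1,1,1,1,1,1,1).

∂_2: C_2 → C_1 acts by ∂[p,q,r] = [q,r] − [p,r] + [p,q]. For instance
  ∂[0,4,5] = [4,5] − [0,5] + [0,4],
  ∂[6,7,8] = [7,8] − [6,8] + [6,7].
This gives a 27×18 integer matrix of rank 18; reducing to Smith normal form yields diagonal entries (1,1,1,1,1,1,1,1,1,1,1,1,1,1,1,1,1,2).

From H_k ≅ ker(∂_k) / im(∂_{k+1}) we obtain:

  H_0: rank C_0 − rank ∂_1 = 9 − 8 = 1, and the invariant factors of ∂_1 are all 1, so H_0 = Z.

(K is a triangulation of the Klein bottle.)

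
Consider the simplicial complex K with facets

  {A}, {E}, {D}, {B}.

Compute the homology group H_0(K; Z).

H_0 = Z^4.

Take the total order A < B < D < E on the vertex set. Then K (dimension 0) consists of the simplices:

  0-simplices (4): A, B, D, E

giving chain groups C_0 ≅ Z^4.

Reading off H_k = ker ∂_k / im ∂_{k+1}:

  H_0: rank C_0 − rank ∂_1 = 4 − 0 = 4, and there is no ∂_1, so H_0 ≅ Z^4.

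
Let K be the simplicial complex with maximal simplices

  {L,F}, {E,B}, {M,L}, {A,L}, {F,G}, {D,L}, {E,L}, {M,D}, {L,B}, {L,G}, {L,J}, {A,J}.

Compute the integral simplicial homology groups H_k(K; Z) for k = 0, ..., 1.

H_0 = Z,  H_1 = Z^4.

Fix the vertex order A < B < D < E < F < G < J < L < M and write every simplex with vertices in increasing order. Then dim K = 1 and the simplices of K are:

  0-simplices (9): A, B, D, E, F, G, J, L, M
  1-simplices (12): AJ, AL, BE, BL, DL, DM, EL, FG, FL, GL, JL, LM

Hence C_0 ≅ Z^9, C_1 ≅ Z^12.

The boundary map ∂_1: C_1 → C_0 sends each edge [p,q] (with p < q) to q − p.
The 9×12 boundary matrix has rank 8 and Smith normal form diag(1,1,1,1,1,1,1,1).

Computing H_k = (kernel of ∂_k) / (image of ∂_{k+1}):

  H_0: rank C_0 − rank ∂_1 = 9 − 8 = 1, and the invariant factors of ∂_1 are all 1, so H_0 ≅ Z.
  H_1: rank ker ∂_1 − rank ∂_2 = (12 − 8) − 0 = 4, and there is no ∂_2, so H_1 ≅ Z^4.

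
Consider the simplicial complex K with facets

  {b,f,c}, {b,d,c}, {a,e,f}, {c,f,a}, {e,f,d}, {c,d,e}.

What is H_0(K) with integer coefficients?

H_0 = Z.

Order the vertices as a < b < c < d < e < f. Listing each simplex with vertices in this order, K has dimension 2 with simplices:

  0-simplices (6): a, b, c, d, e, f
  1-simplices (12): ac, ae, af, bc, bd, bf, cd, ce, cf, de, df, ef
  2-simplices (6): acf, aef, bcd, bcf, cde, def

Hence C_0 ≅ Z^6, C_1 ≅ Z^12, C_2 ≅ Z^6.

The boundary map ∂_1: C_1 → C_0 maps an edge to its endpoints' difference, ∂[p,q] = q − p. For instance
  ∂ae = e − a.
As a 6×12 matrix over Z this has rank 5, with invariant factors (1,1,1,1,1).

∂_2: C_2 → C_1 acts by ∂[p,q,r] = [q,r] − [p,r] + [p,q]. For instance
  ∂cde = de − ce + cd,
  ∂aef = ef − af + ae.
The 12×6 boundary matrix has rank 6 and Smith normal form diag(1,1,1,1,1,1).

Reading off H_k = ker ∂_k / im ∂_{k+1}:

  H_0: rank C_0 − rank ∂_1 = 6 − 5 = 1, and the invariant factors of ∂_1 are all 1, so H_0 = Z.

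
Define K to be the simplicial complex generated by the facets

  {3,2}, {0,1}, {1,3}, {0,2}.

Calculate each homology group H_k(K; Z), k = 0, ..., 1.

We work with the vertex ordering 0 < 1 < 2 < 3. The simplices of K, each written with vertices in increasing order, are:

  0-simplices (4): [0], [1], [2], [3]
  1-simplices (4): [0,1], [0,2], [1,3], [2,3]

giving chain groups C_0 ≅ Z^4, C_1 ≅ Z^4.

The boundary map ∂_1: C_1 → C_0 is given by ∂[p,q] = [q] − [p]. For instance
  ∂[0,2] = [2] − [0].
The 4×4 boundary matrix has rank 3 and Smith normal form diag(1,1,1).

From H_k ≅ ker(∂_k) / im(∂_{k+1}) we obtain:

  H_0: rank C_0 − rank ∂_1 = 4 − 3 = 1, and the invariant factors of ∂_1 are all 1, so H_0 = Z.
  H_1: rank ker ∂_1 − rank ∂_2 = (4 − 3) − 0 = 1, and there is no ∂_2, so H_1 = Z.

As a check, the Euler characteristic is 4 − 4 = 0, which agrees with 1 − 1 = 0.

H_0 = Z,  H_1 = Z.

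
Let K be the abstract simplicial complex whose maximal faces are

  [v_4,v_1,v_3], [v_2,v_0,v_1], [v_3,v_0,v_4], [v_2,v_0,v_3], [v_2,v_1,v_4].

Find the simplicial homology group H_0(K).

We work with the vertex ordering v_0 < v_1 < v_2 < v_3 < v_4. The simplices of K, each written with vertices in increasing order, are:

  0-simplices (5): [v_0], [v_1], [v_2], [v_3], [v_4]
  1-simplices (10): [v_0,v_1], [v_0,v_2], [v_0,v_3], [v_0,v_4], [v_1,v_2], [v_1,v_3], [v_1,v_4], [v_2,v_3], [v_2,v_4], [v_3,v_4]
  2-simplices (5): [v_0,v_1,v_2], [v_0,v_2,v_3], [v_0,v_3,v_4], [v_1,v_2,v_4], [v_1,v_3,v_4]

so the chain groups are C_0 ≅ Z^5, C_1 ≅ Z^10, C_2 ≅ Z^5.

The boundary map ∂_1: C_1 → C_0 is given by ∂[p,q] = [q] − [p]. For instance
  ∂[v_3,v_4] = [v_4] − [v_3].
The 5×10 boundary matrix has rank 4 and Smith normal form diag(1,1,1,1).

Boundary ∂_2: C_2 → C_1 acts by ∂[p,q,r] = [q,r] − [p,r] + [p,q]. For instance
  ∂[v_1,v_2,v_4] = [v_2,v_4] − [v_1,v_4] + [v_1,v_2],
  ∂[v_1,v_3,v_4] = [v_3,v_4] − [v_1,v_4] + [v_1,v_3].
This gives a 10×5 integer matrix of rank 5; reducing to Smith normal form yields diagonal entries (1,1,1,1,1).

Computing H_k = (kernel of ∂_k) / (image of ∂_{k+1}):

  H_0: rank C_0 − rank ∂_1 = 5 − 4 = 1, and the invariant factors of ∂_1 are all 1, so H_0 = Z.

H_0 = Z.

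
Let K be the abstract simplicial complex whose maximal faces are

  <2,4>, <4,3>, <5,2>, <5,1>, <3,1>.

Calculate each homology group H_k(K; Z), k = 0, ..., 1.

We work with the vertex ordering 1 < 2 < 3 < 4 < 5. The simplices of K, each written with vertices in increasing order, are:

  0-simplices (5): [1], [2], [3], [4], [5]
  1-simplices (5): [1,3], [1,5], [2,4], [2,5], [3,4]

so the chain groups are C_0 ≅ Z^5, C_1 ≅ Z^5.

The boundary map ∂_1: C_1 → C_0 maps an edge to its endpoints' difference, ∂[p,q] = q − p. For instance
  ∂[2,4] = [4] − [2].
This gives a 5×5 integer matrix of rank 4; reducing to Smith normal form yields diagonal entries (1,1,1,1).

Reading off H_k = ker ∂_k / im ∂_{k+1}:

  H_0: rank C_0 − rank ∂_1 = 5 − 4 = 1, and the invariant factors of ∂_1 are all 1, so H_0 = Z.
  H_1: rank ker ∂_1 − rank ∂_2 = (5 − 4) − 0 = 1, and there is no ∂_2, so H_1 = Z.

H_0 ≅ Z,  H_1 ≅ Z.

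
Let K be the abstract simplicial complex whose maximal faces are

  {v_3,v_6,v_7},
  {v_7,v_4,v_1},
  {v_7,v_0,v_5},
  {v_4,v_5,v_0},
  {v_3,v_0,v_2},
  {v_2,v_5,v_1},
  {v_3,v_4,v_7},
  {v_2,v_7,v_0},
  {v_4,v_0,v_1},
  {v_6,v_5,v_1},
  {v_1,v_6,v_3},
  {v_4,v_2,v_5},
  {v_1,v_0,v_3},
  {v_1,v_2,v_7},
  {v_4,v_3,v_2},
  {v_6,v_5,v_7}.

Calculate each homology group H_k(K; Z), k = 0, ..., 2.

Fix the vertex order v_0 < v_1 < v_2 < v_3 < v_4 < v_5 < v_6 < v_7 and write every simplex with vertices in increasing order. Then dim K = 2 and the simplices of K are:

  0-simplices (8): [v_0], [v_1], [v_2], [v_3], [v_4], [v_5], [v_6], [v_7]
  1-simplices (24): (24 of them)
  2-simplices (16): (16 of them)

Hence C_0 ≅ Z^8, C_1 ≅ Z^24, C_2 ≅ Z^16.

The boundary map ∂_1: C_1 → C_0 maps an edge to its endpoints' difference, ∂[p,q] = q − p. For instance
  ∂[v_6,v_7] = [v_7] − [v_6].
This gives a 8×24 integer matrix of rank 7; reducing to Smith normal form yields diagonal entries (1,1,1,1,1,1,1).

The boundary map ∂_2: C_2 → C_1 sends each 2-simplex [p,q,r] to [q,r] − [p,r] + [p,q]. For instance
  ∂[v_1,v_4,v_7] = [v_4,v_7] − [v_1,v_7] + [v_1,v_4],
  ∂[v_1,v_3,v_6] = [v_3,v_6] − [v_1,v_6] + [v_1,v_3].
The 24×16 boundary matrix has rank 15 and Smith normal form diag(1,1,1,1,1,1,1,1,1,1,1,1,1,1,1).

Computing H_k = (kernel of ∂_k) / (image of ∂_{k+1}):

  H_0: rank C_0 − rank ∂_1 = 8 − 7 = 1, and the invariant factors of ∂_1 are all 1, so H_0 = Z.
  H_1: rank ker ∂_1 − rank ∂_2 = (24 − 7) − 15 = 2, and the invariant factors of ∂_2 are all 1, so H_1 = Z^2.
  H_2: rank ker ∂_2 − rank ∂_3 = (16 − 15) − 0 = 1, and there is no ∂_3, so H_2 = Z.

As a check, the Euler characteristic is 8 − 24 + 16 = 0, which agrees with 1 − 2 + 1 = 0.
(K is a triangulation of the torus T^2.)

H_0 ≅ Z,  H_1 ≅ Z^2,  H_2 ≅ Z.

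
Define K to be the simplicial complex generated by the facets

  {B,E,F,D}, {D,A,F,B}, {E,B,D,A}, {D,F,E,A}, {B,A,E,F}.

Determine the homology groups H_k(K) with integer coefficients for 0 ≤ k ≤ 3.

We work with the vertex ordering A < B < D < E < F. The simplices of K, each written with vertices in increasing order, are:

  0-simplices (5): A, B, D, E, F
  1-simplices (10): AB, AD, AE, AF, BD, BE, BF, DE, DF, EF
  2-simplices (10): ABD, ABE, ABF, ADE, ADF, AEF, BDE, BDF, BEF, DEF
  3-simplices (5): ABDE, ABDF, ABEF, ADEF, BDEF

so the chain groups are C_0 ≅ Z^5, C_1 ≅ Z^10, C_2 ≅ Z^10, C_3 ≅ Z^5.

Boundary ∂_1: C_1 → C_0 is given by ∂[p,q] = [q] − [p].
The resulting 5×10 matrix has rank 4, and its Smith normal form has invariant factors (1,1,1,1).

∂_2: C_2 → C_1 sends each 2-simplex [p,q,r] to [q,r] − [p,r] + [p,q]. For instance
  ∂ABE = BE − AE + AB,
  ∂BDE = DE − BE + BD.
As a 10×10 matrix over Z this has rank 6, with invariant factors (1,1,1,1,1,1).

∂_3: C_3 → C_2 sends each 3-simplex σ to the alternating sum Σ_i (−1)^i (σ with its i-th vertex removed). For instance
  ∂ABDF = BDF − ADF + ABF − ABD,
  ∂ABEF = BEF − AEF + ABF − ABE.
As a 10×5 matrix over Z this has rank 4, with invariant factors (1,1,1,1).

From H_k ≅ ker(∂_k) / im(∂_{k+1}) we obtain:

  H_0: rank C_0 − rank ∂_1 = 5 − 4 = 1, and the invariant factors of ∂_1 are all 1, so H_0 ≅ Z.
  H_1: rank ker ∂_1 − rank ∂_2 = (10 − 4) − 6 = 0, and the invariant factors of ∂_2 are all 1, so H_1 ≅ 0.
  H_2: rank ker ∂_2 − rank ∂_3 = (10 − 6) − 4 = 0, and the invariant factors of ∂_3 are all 1, so H_2 ≅ 0.
  H_3: rank ker ∂_3 − rank ∂_4 = (5 − 4) − 0 = 1, and there is no ∂_4, so H_3 ≅ Z.

As a check, the Euler characteristic is 5 − 10 + 10 − 5 = 0, which agrees with 1 − 0 + 0 − 1 = 0.

H_0 = Z,  H_1 = 0,  H_2 = 0,  H_3 = Z.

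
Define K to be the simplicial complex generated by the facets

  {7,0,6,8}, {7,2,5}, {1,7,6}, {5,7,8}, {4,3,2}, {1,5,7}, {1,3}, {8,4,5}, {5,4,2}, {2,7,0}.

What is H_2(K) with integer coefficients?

H_2 ≅ 0.

Order the vertices as 0 < 1 < 2 < 3 < 4 < 5 < 6 < 7 < 8. Listing each simplex with vertices in this order, K has dimension 3 with simplices:

  0-simplices (9): [0], [1], [2], [3], [4], [5], [6], [7], [8]
  1-simplices (20): [0,2], [0,6], [0,7], [0,8], [1,3], [1,5], [1,6], [1,7], [2,3], [2,4], [2,5], [2,7], [3,4], [4,5], [4,8], [5,7], [5,8], [6,7], [6,8], [7,8]
  2-simplices (12): [0,2,7], [0,6,7], [0,6,8], [0,7,8], [1,5,7], [1,6,7], [2,3,4], [2,4,5], [2,5,7], [4,5,8], [5,7,8], [6,7,8]
  3-simplices (1): [0,6,7,8]

so the chain groups are C_0 ≅ Z^9, C_1 ≅ Z^20, C_2 ≅ Z^12, C_3 ≅ Z^1.

Boundary ∂_1: C_1 → C_0 is given by ∂[p,q] = [q] − [p].
As a 9×20 matrix over Z this has rank 8, with invariant factors (1,1,1,1,1,1,1,1).

Boundary ∂_2: C_2 → C_1 maps a triangle to the signed sum of its edges. For instance
  ∂[2,5,7] = [5,7] − [2,7] + [2,5],
  ∂[2,3,4] = [3,4] − [2,4] + [2,3].
The 20×12 boundary matrix has rank 11 and Smith normal form diag(1,1,1,1,1,1,1,1,1,1,1).

The boundary map ∂_3: C_3 → C_2 sends each 3-simplex σ to the alternating sum Σ_i (−1)^i (σ with its i-th vertex removed). For instance
  ∂[0,6,7,8] = [6,7,8] − [0,7,8] + [0,6,8] − [0,6,7].
This gives a 12×1 integer matrix of rank 1; reducing to Smith normal form yields diagonal entries (1).

Computing H_k = (kernel of ∂_k) / (image of ∂_{k+1}):

  H_2: rank ker ∂_2 − rank ∂_3 = (12 − 11) − 1 = 0, and the invariant factors of ∂_3 are all 1, so H_2 ≅ 0.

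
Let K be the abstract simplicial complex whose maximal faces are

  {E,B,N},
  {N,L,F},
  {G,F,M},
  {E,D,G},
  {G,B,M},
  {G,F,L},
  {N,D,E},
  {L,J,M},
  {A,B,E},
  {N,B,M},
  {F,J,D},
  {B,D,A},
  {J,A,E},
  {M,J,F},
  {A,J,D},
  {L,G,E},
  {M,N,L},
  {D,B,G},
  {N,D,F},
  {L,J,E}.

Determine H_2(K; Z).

H_2 ≅ 0.

Fix the vertex order A < B < D < E < F < G < J < L < M < N and write every simplex with vertices in increasing order. Then dim K = 2 and the simplices of K are:

  0-simplices (10): A, B, D, E, F, G, J, L, M, N
  1-simplices (30): AB, AD, AE, AJ, BD, BE, BG, BM, BN, DE, DF, DG, DJ, DN, EG, EJ, EL, EN, FG, FJ, FL, FM, FN, GL, GM, JL, JM, LM, LN, MN
  2-simplices (20): ABD, ABE, ADJ, AEJ, BDG, BEN, BGM, BMN, DEG, DEN, DFJ, DFN, EGL, EJL, FGL, FGM, FJM, FLN, JLM, LMN

giving chain groups C_0 ≅ Z^10, C_1 ≅ Z^30, C_2 ≅ Z^20.

The boundary map ∂_1: C_1 → C_0 is given by ∂[p,q] = [q] − [p]. For instance
  ∂EL = L − E.
The resulting 10×30 matrix has rank 9, and its Smith normal form has invariant factors (1,1,1,1,1,1,1,1,1).

Boundary ∂_2: C_2 → C_1 sends each 2-simplex [p,q,r] to [q,r] − [p,r] + [p,q]. For instance
  ∂AEJ = EJ − AJ + AE,
  ∂DEG = EG − DG + DE.
The resulting 30×20 matrix has rank 20, and its Smith normal form has invariant factors (1,1,1,1,1,1,1,1,1,1,1,1,1,1,1,1,1,1,1,2).

From H_k ≅ ker(∂_k) / im(∂_{k+1}) we obtain:

  H_2: rank ker ∂_2 − rank ∂_3 = (20 − 20) − 0 = 0, and there is no ∂_3, so H_2 = 0.

(K is a triangulation of the Klein bottle.)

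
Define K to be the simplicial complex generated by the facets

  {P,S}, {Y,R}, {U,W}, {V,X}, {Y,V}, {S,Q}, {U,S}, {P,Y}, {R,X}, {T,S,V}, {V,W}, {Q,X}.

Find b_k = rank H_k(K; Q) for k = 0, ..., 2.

b_0 = 1, b_1 = 4, b_2 = 0.

Fix the vertex order P < Q < R < S < T < U < V < W < X < Y and write every simplex with vertices in increasing order. Then dim K = 2 and the simplices of K are:

  0-simplices (10): P, Q, R, S, T, U, V, W, X, Y
  1-simplices (14): PS, PY, QS, QX, RX, RY, ST, SU, SV, TV, UW, VW, VX, VY
  2-simplices (1): STV

so the chain groups are C_0 ≅ Z^10, C_1 ≅ Z^14, C_2 ≅ Z^1.

Boundary ∂_1: C_1 → C_0 is given by ∂[p,q] = [q] − [p]. For instance
  ∂PS = S − P.
As a 10×14 matrix over Z this has rank 9, with invariant factors (1,1,1,1,1,1,1,1,1).

The boundary map ∂_2: C_2 → C_1 maps a triangle to the signed sum of its edges. For instance
  ∂STV = TV − SV + ST.
This gives a 14×1 integer matrix of rank 1; reducing to Smith normal form yields diagonal entries (1).

Computing H_k = (kernel of ∂_k) / (image of ∂_{k+1}):

  H_0: rank C_0 − rank ∂_1 = 10 − 9 = 1, and the invariant factors of ∂_1 are all 1, so H_0 = Z.
  H_1: rank ker ∂_1 − rank ∂_2 = (14 − 9) − 1 = 4, and the invariant factors of ∂_2 are all 1, so H_1 = Z^4.
  H_2: rank ker ∂_2 − rank ∂_3 = (1 − 1) − 0 = 0, and there is no ∂_3, so H_2 = 0.

As a check, the Euler characteristic is 10 − 14 + 1 = -3, which agrees with 1 − 4 + 0 = -3.

Hence the Betti numbers are b_0 = 1, b_1 = 4, b_2 = 0.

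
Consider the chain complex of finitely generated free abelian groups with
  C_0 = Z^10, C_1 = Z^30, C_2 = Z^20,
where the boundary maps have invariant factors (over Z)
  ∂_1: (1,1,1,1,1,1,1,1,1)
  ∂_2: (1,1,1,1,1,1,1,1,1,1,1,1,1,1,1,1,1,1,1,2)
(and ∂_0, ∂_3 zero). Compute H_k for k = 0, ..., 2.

H_0 = Z,  H_1 = Z ⊕ Z/2Z,  H_2 = 0.

H_0: b_0 = 10 − 0 − 9 = 1; torsion from ∂_1 factors > 1: none. So H_0 = Z.
H_1: b_1 = 30 − 9 − 20 = 1; torsion from ∂_2 factors > 1: [2]. So H_1 = Z ⊕ Z/2Z.
H_2: b_2 = 20 − 20 − 0 = 0; torsion from ∂_3 factors > 1: none. So H_2 = 0.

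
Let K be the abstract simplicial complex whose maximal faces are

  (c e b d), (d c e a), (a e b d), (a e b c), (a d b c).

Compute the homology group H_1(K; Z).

H_1 ≅ 0.

Order the vertices as a < b < c < d < e. Listing each simplex with vertices in this order, K has dimension 3 with simplices:

  0-simplices (5): a, b, c, d, e
  1-simplices (10): ab, ac, ad, ae, bc, bd, be, cd, ce, de
  2-simplices (10): abc, abd, abe, acd, ace, ade, bcd, bce, bde, cde
  3-simplices (5): abcd, abce, abde, acde, bcde

so the chain groups are C_0 ≅ Z^5, C_1 ≅ Z^10, C_2 ≅ Z^10, C_3 ≅ Z^5.

∂_1: C_1 → C_0 sends each edge [p,q] (with p < q) to q − p. For instance
  ∂ce = e − c.
As a 5×10 matrix over Z this has rank 4, with invariant factors (1,1,1,1).

∂_2: C_2 → C_1 maps a triangle to the signed sum of its edges. For instance
  ∂acd = cd − ad + ac,
  ∂abe = be − ae + ab.
The 10×10 boundary matrix has rank 6 and Smith normal form diag(1,1,1,1,1,1).

The boundary map ∂_3: C_3 → C_2 sends each 3-simplex σ to the alternating sum Σ_i (−1)^i (σ with its i-th vertex removed). For instance
  ∂bcde = cde − bde + bce − bcd,
  ∂abde = bde − ade + abe − abd.
The 10×5 boundary matrix has rank 4 and Smith normal form diag(1,1,1,1).

Reading off H_k = ker ∂_k / im ∂_{k+1}:

  H_1: rank ker ∂_1 − rank ∂_2 = (10 − 4) − 6 = 0, and the invariant factors of ∂_2 are all 1, so H_1 = 0.

(K is a triangulation of the 3-sphere S^3.)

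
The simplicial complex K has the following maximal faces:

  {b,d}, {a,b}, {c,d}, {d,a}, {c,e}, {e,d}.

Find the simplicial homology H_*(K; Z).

We work with the vertex ordering a < b < c < d < e. The simplices of K, each written with vertices in increasing order, are:

  0-simplices (5): a, b, c, d, e
  1-simplices (6): ab, ad, bd, cd, ce, de

Hence C_0 ≅ Z^5, C_1 ≅ Z^6.

Boundary ∂_1: C_1 → C_0 maps an edge to its endpoints' difference, ∂[p,q] = q − p. For instance
  ∂bd = d − b.
The 5×6 boundary matrix has rank 4 and Smith normal form diag(1,1,1,1).

From H_k ≅ ker(∂_k) / im(∂_{k+1}) we obtain:

  H_0: rank C_0 − rank ∂_1 = 5 − 4 = 1, and the invariant factors of ∂_1 are all 1, so H_0 ≅ Z.
  H_1: rank ker ∂_1 − rank ∂_2 = (6 − 4) − 0 = 2, and there is no ∂_2, so H_1 ≅ Z^2.

(K is a triangulation of a wedge of 2 circles.)

H_0 ≅ Z,  H_1 ≅ Z^2.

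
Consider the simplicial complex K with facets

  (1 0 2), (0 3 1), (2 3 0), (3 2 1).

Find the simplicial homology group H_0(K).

Order the vertices as 0 < 1 < 2 < 3. Listing each simplex with vertices in this order, K has dimension 2 with simplices:

  0-simplices (4): [0], [1], [2], [3]
  1-simplices (6): [0,1], [0,2], [0,3], [1,2], [1,3], [2,3]
  2-simplices (4): [0,1,2], [0,1,3], [0,2,3], [1,2,3]

giving chain groups C_0 ≅ Z^4, C_1 ≅ Z^6, C_2 ≅ Z^4.

Boundary ∂_1: C_1 → C_0 maps an edge to its endpoints' difference, ∂[p,q] = q − p.
The 4×6 boundary matrix has rank 3 and Smith normal form diag(1,1,1).

∂_2: C_2 → C_1 acts by ∂[p,q,r] = [q,r] − [p,r] + [p,q]. For instance
  ∂[0,1,3] = [1,3] − [0,3] + [0,1],
  ∂[0,2,3] = [2,3] − [0,3] + [0,2].
The resulting 6×4 matrix has rank 3, and its Smith normal form has invariant factors (1,1,1).

Computing H_k = (kernel of ∂_k) / (image of ∂_{k+1}):

  H_0: rank C_0 − rank ∂_1 = 4 − 3 = 1, and the invariant factors of ∂_1 are all 1, so H_0 ≅ Z.

H_0 = Z.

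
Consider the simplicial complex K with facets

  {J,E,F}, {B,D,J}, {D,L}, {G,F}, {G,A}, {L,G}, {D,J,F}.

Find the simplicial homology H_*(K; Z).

H_0 = Z,  H_1 = Z,  H_2 = 0.

We work with the vertex ordering A < B < D < E < F < G < J < L. The simplices of K, each written with vertices in increasing order, are:

  0-simplices (8): A, B, D, E, F, G, J, L
  1-simplices (11): AG, BD, BJ, DF, DJ, DL, EF, EJ, FG, FJ, GL
  2-simplices (3): BDJ, DFJ, EFJ

giving chain groups C_0 ≅ Z^8, C_1 ≅ Z^11, C_2 ≅ Z^3.

Boundary ∂_1: C_1 → C_0 sends each edge [p,q] (with p < q) to q − p.
The 8×11 boundary matrix has rank 7 and Smith normal form diag(1,1,1,1,1,1,1).

The boundary map ∂_2: C_2 → C_1 acts by ∂[p,q,r] = [q,r] − [p,r] + [p,q]. For instance
  ∂DFJ = FJ − DJ + DF,
  ∂EFJ = FJ − EJ + EF.
As a 11×3 matrix over Z this has rank 3, with invariant factors (1,1,1).

Reading off H_k = ker ∂_k / im ∂_{k+1}:

  H_0: rank C_0 − rank ∂_1 = 8 − 7 = 1, and the invariant factors of ∂_1 are all 1, so H_0 ≅ Z.
  H_1: rank ker ∂_1 − rank ∂_2 = (11 − 7) − 3 = 1, and the invariant factors of ∂_2 are all 1, so H_1 ≅ Z.
  H_2: rank ker ∂_2 − rank ∂_3 = (3 − 3) − 0 = 0, and there is no ∂_3, so H_2 ≅ 0.

As a check, the Euler characteristic is 8 − 11 + 3 = 0, which agrees with 1 − 1 + 0 = 0.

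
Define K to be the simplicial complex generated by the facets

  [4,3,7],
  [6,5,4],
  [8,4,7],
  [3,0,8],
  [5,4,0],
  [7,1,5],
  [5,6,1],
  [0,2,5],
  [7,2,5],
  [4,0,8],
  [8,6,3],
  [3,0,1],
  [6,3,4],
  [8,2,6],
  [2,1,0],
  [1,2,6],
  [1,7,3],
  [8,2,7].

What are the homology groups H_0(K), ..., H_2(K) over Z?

H_0 = Z,  H_1 = Z ⊕ Z/2,  H_2 = 0.

K has 9 vertices, 27 edges, 18 triangles.
rank ∂_0 = 0, rank ∂_1 = 8 ⇒ b_0 = 9 − 0 − 8 = 1; all invariant factors of ∂_1 are 1 so no torsion. So H_0 ≅ Z.
rank ∂_1 = 8, rank ∂_2 = 18 ⇒ b_1 = 27 − 8 − 18 = 1; ∂_2 has invariant factor(s) [2] giving torsion. So H_1 ≅ Z ⊕ Z/2.
rank ∂_2 = 18, rank ∂_3 = 0 ⇒ b_2 = 18 − 18 − 0 = 0. So H_2 ≅ 0.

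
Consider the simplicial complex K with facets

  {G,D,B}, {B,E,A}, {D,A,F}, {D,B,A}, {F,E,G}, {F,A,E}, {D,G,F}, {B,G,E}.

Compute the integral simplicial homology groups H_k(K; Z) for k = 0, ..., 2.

H_0 = Z,  H_1 = 0,  H_2 = Z.

We work with the vertex ordering A < B < D < E < F < G. The simplices of K, each written with vertices in increasing order, are:

  0-simplices (6): A, B, D, E, F, G
  1-simplices (12): AB, AD, AE, AF, BD, BE, BG, DF, DG, EF, EG, FG
  2-simplices (8): ABD, ABE, ADF, AEF, BDG, BEG, DFG, EFG

so the chain groups are C_0 ≅ Z^6, C_1 ≅ Z^12, C_2 ≅ Z^8.

Boundary ∂_1: C_1 → C_0 sends each edge [p,q] (with p < q) to q − p. For instance
  ∂EG = G − E.
The resulting 6×12 matrix has rank 5, and its Smith normal form has invariant factors (1,1,1,1,1).

The boundary map ∂_2: C_2 → C_1 sends each 2-simplex [p,q,r] to [q,r] − [p,r] + [p,q]. For instance
  ∂EFG = FG − EG + EF,
  ∂ABD = BD − AD + AB.
The 12×8 boundary matrix has rank 7 and Smith normal form diag(1,1,1,1,1,1,1).

From H_k ≅ ker(∂_k) / im(∂_{k+1}) we obtain:

  H_0: rank C_0 − rank ∂_1 = 6 − 5 = 1, and the invariant factors of ∂_1 are all 1, so H_0 = Z.
  H_1: rank ker ∂_1 − rank ∂_2 = (12 − 5) − 7 = 0, and the invariant factors of ∂_2 are all 1, so H_1 = 0.
  H_2: rank ker ∂_2 − rank ∂_3 = (8 − 7) − 0 = 1, and there is no ∂_3, so H_2 = Z.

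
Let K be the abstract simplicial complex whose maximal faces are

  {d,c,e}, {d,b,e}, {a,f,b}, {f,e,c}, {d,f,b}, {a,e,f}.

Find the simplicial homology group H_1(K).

Order the vertices as a < b < c < d < e < f. Listing each simplex with vertices in this order, K has dimension 2 with simplices:

  0-simplices (6): a, b, c, d, e, f
  1-simplices (12): ab, ae, af, bd, be, bf, cd, ce, cf, de, df, ef
  2-simplices (6): abf, aef, bde, bdf, cde, cef

so the chain groups are C_0 ≅ Z^6, C_1 ≅ Z^12, C_2 ≅ Z^6.

Boundary ∂_1: C_1 → C_0 sends each edge [p,q] (with p < q) to q − p.
As a 6×12 matrix over Z this has rank 5, with invariant factors (1,1,1,1,1).

Boundary ∂_2: C_2 → C_1 acts by ∂[p,q,r] = [q,r] − [p,r] + [p,q]. For instance
  ∂aef = ef − af + ae,
  ∂bdf = df − bf + bd.
The resulting 12×6 matrix has rank 6, and its Smith normal form has invariant factors (1,1,1,1,1,1).

From H_k ≅ ker(∂_k) / im(∂_{k+1}) we obtain:

  H_1: rank ker ∂_1 − rank ∂_2 = (12 − 5) − 6 = 1, and the invariant factors of ∂_2 are all 1, so H_1 ≅ Z.

H_1 = Z.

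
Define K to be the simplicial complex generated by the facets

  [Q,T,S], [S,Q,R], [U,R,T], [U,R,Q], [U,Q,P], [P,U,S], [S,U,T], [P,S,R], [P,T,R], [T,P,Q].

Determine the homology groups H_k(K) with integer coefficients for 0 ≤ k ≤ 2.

H_0 = Z,  H_1 = Z_2,  H_2 = 0.

K has 6 vertices, 15 edges, 10 triangles.
rank ∂_0 = 0, rank ∂_1 = 5 ⇒ b_0 = 6 − 0 − 5 = 1; all invariant factors of ∂_1 are 1 so no torsion. So H_0 ≅ Z.
rank ∂_1 = 5, rank ∂_2 = 10 ⇒ b_1 = 15 − 5 − 10 = 0; ∂_2 has invariant factor(s) [2] giving torsion. So H_1 ≅ Z_2.
rank ∂_2 = 10, rank ∂_3 = 0 ⇒ b_2 = 10 − 10 − 0 = 0. So H_2 ≅ 0.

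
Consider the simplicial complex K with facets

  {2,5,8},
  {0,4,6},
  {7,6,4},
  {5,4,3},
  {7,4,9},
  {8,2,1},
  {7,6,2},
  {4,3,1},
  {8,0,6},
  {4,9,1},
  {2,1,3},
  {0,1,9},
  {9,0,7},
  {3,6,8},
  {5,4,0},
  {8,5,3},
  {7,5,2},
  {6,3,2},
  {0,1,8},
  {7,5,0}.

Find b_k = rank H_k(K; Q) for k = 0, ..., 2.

b_0 = 1, b_1 = 1, b_2 = 0.

Take the total order 0 < 1 < 2 < 3 < 4 < 5 < 6 < 7 < 8 < 9 on the vertex set. Then K (dimension 2) consists of the simplices:

  0-simplices (10): [0], [1], [2], [3], [4], [5], [6], [7], [8], [9]
  1-simplices (30): (30 of them)
  2-simplices (20): (20 of them)

so the chain groups are C_0 ≅ Z^10, C_1 ≅ Z^30, C_2 ≅ Z^20.

∂_1: C_1 → C_0 is given by ∂[p,q] = [q] − [p].
The resulting 10×30 matrix has rank 9, and its Smith normal form has invariant factors (1,1,1,1,1,1,1,1,1).

∂_2: C_2 → C_1 sends each 2-simplex [p,q,r] to [q,r] − [p,r] + [p,q]. For instance
  ∂[0,4,5] = [4,5] − [0,5] + [0,4],
  ∂[4,6,7] = [6,7] − [4,7] + [4,6].
The resulting 30×20 matrix has rank 20, and its Smith normal form has invariant factors (1,1,1,1,1,1,1,1,1,1,1,1,1,1,1,1,1,1,1,2).

Reading off H_k = ker ∂_k / im ∂_{k+1}:

  H_0: rank C_0 − rank ∂_1 = 10 − 9 = 1, and the invariant factors of ∂_1 are all 1, so H_0 ≅ Z.
  H_1: rank ker ∂_1 − rank ∂_2 = (30 − 9) − 20 = 1, and ∂_2 has invariant factor 2 > 1, so H_1 ≅ Z ⊕ Z_2.
  H_2: rank ker ∂_2 − rank ∂_3 = (20 − 20) − 0 = 0, and there is no ∂_3, so H_2 ≅ 0.

As a check, the Euler characteristic is 10 − 30 + 20 = 0, which agrees with 1 − 1 + 0 = 0.

Hence the Betti numbers are b_0 = 1, b_1 = 1, b_2 = 0.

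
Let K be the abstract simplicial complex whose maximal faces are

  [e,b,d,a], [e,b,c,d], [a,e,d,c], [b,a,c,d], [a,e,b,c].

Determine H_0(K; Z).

H_0 = Z.

Fix the vertex order a < b < c < d < e and write every simplex with vertices in increasing order. Then dim K = 3 and the simplices of K are:

  0-simplices (5): a, b, c, d, e
  1-simplices (10): ab, ac, ad, ae, bc, bd, be, cd, ce, de
  2-simplices (10): abc, abd, abe, acd, ace, ade, bcd, bce, bde, cde
  3-simplices (5): abcd, abce, abde, acde, bcde

so the chain groups are C_0 ≅ Z^5, C_1 ≅ Z^10, C_2 ≅ Z^10, C_3 ≅ Z^5.

The boundary map ∂_1: C_1 → C_0 maps an edge to its endpoints' difference, ∂[p,q] = q − p.
The resulting 5×10 matrix has rank 4, and its Smith normal form has invariant factors (1,1,1,1).

∂_2: C_2 → C_1 sends each 2-simplex [p,q,r] to [q,r] − [p,r] + [p,q]. For instance
  ∂abd = bd − ad + ab,
  ∂cde = de − ce + cd.
As a 10×10 matrix over Z this has rank 6, with invariant factors (1,1,1,1,1,1).

∂_3: C_3 → C_2 sends each 3-simplex σ to the alternating sum Σ_i (−1)^i (σ with its i-th vertex removed). For instance
  ∂abcd = bcd − acd + abd − abc,
  ∂abce = bce − ace + abe − abc.
The 10×5 boundary matrix has rank 4 and Smith normal form diag(1,1,1,1).

Computing H_k = (kernel of ∂_k) / (image of ∂_{k+1}):

  H_0: rank C_0 − rank ∂_1 = 5 − 4 = 1, and the invariant factors of ∂_1 are all 1, so H_0 ≅ Z.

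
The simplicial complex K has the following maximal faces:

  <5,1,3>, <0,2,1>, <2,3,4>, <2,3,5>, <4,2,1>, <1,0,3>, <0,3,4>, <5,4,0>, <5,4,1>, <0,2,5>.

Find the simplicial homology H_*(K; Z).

Take the total order 0 < 1 < 2 < 3 < 4 < 5 on the vertex set. Then K (dimension 2) consists of the simplices:

  0-simplices (6): [0], [1], [2], [3], [4], [5]
  1-simplices (15): [0,1], [0,2], [0,3], [0,4], [0,5], [1,2], [1,3], [1,4], [1,5], [2,3], [2,4], [2,5], [3,4], [3,5], [4,5]
  2-simplices (10): [0,1,2], [0,1,3], [0,2,5], [0,3,4], [0,4,5], [1,2,4], [1,3,5], [1,4,5], [2,3,4], [2,3,5]

so the chain groups are C_0 ≅ Z^6, C_1 ≅ Z^15, C_2 ≅ Z^10.

Boundary ∂_1: C_1 → C_0 sends each edge [p,q] (with p < q) to q − p.
The 6×15 boundary matrix has rank 5 and Smith normal form diag(1,1,1,1,1).

∂_2: C_2 → C_1 maps a triangle to the signed sum of its edges. For instance
  ∂[2,3,5] = [3,5] − [2,5] + [2,3],
  ∂[0,4,5] = [4,5] − [0,5] + [0,4].
As a 15×10 matrix over Z this has rank 10, with invariant factors (1,1,1,1,1,1,1,1,1,2).

Reading off H_k = ker ∂_k / im ∂_{k+1}:

  H_0: rank C_0 − rank ∂_1 = 6 − 5 = 1, and the invariant factors of ∂_1 are all 1, so H_0 ≅ Z.
  H_1: rank ker ∂_1 − rank ∂_2 = (15 − 5) − 10 = 0, and ∂_2 has invariant factor 2 > 1, so H_1 ≅ Z/2Z.
  H_2: rank ker ∂_2 − rank ∂_3 = (10 − 10) − 0 = 0, and there is no ∂_3, so H_2 ≅ 0.

As a check, the Euler characteristic is 6 − 15 + 10 = 1, which agrees with 1 − 0 + 0 = 1.
(K is a triangulation of the real projective plane RP^2.)

H_0 ≅ Z,  H_1 ≅ Z/2Z,  H_2 = 0.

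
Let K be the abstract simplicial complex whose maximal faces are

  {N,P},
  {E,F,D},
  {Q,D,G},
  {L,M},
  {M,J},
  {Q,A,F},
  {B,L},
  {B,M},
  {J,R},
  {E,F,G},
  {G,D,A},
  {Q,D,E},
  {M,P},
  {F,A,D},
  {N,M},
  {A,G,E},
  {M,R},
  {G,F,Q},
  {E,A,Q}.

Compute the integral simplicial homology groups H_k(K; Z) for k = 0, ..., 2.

H_0 ≅ Z^2,  H_1 ≅ Z^3 ⊕ Z/2Z,  H_2 = 0.

Order the vertices as A < B < D < E < F < G < J < L < M < N < P < Q < R. Listing each simplex with vertices in this order, K has dimension 2 with simplices:

  0-simplices (13): A, B, D, E, F, G, J, L, M, N, P, Q, R
  1-simplices (24): AD, AE, AF, AG, AQ, BL, BM, DE, DF, DG, DQ, EF, EG, EQ, FG, FQ, GQ, JM, JR, LM, MN, MP, MR, NP
  2-simplices (10): ADF, ADG, AEG, AEQ, AFQ, DEF, DEQ, DGQ, EFG, FGQ

so the chain groups are C_0 ≅ Z^13, C_1 ≅ Z^24, C_2 ≅ Z^10.

Boundary ∂_1: C_1 → C_0 is given by ∂[p,q] = [q] − [p].
This gives a 13×24 integer matrix of rank 11; reducing to Smith normal form yields diagonal entries (1,1,1,1,1,1,1,1,1,1,1).

∂_2: C_2 → C_1 maps a triangle to the signed sum of its edges. For instance
  ∂ADF = DF − AF + AD,
  ∂DGQ = GQ − DQ + DG.
As a 24×10 matrix over Z this has rank 10, with invariant factors (1,1,1,1,1,1,1,1,1,2).

Now H_k = ker ∂_k / im ∂_{k+1}, so:

  H_0: rank C_0 − rank ∂_1 = 13 − 11 = 2, and the invariant factors of ∂_1 are all 1, so H_0 ≅ Z^2.
  H_1: rank ker ∂_1 − rank ∂_2 = (24 − 11) − 10 = 3, and ∂_2 has invariant factor 2 > 1, so H_1 ≅ Z^3 ⊕ Z/2Z.
  H_2: rank ker ∂_2 − rank ∂_3 = (10 − 10) − 0 = 0, and there is no ∂_3, so H_2 ≅ 0.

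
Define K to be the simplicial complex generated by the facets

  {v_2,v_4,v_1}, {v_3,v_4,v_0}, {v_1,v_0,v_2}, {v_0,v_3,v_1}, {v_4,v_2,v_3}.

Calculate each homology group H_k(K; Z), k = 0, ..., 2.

H_0 ≅ Z,  H_1 ≅ Z,  H_2 = 0.

Order the vertices as v_0 < v_1 < v_2 < v_3 < v_4. Listing each simplex with vertices in this order, K has dimension 2 with simplices:

  0-simplices (5): [v_0], [v_1], [v_2], [v_3], [v_4]
  1-simplices (10): [v_0,v_1], [v_0,v_2], [v_0,v_3], [v_0,v_4], [v_1,v_2], [v_1,v_3], [v_1,v_4], [v_2,v_3], [v_2,v_4], [v_3,v_4]
  2-simplices (5): [v_0,v_1,v_2], [v_0,v_1,v_3], [v_0,v_3,v_4], [v_1,v_2,v_4], [v_2,v_3,v_4]

giving chain groups C_0 ≅ Z^5, C_1 ≅ Z^10, C_2 ≅ Z^5.

Boundary ∂_1: C_1 → C_0 maps an edge to its endpoints' difference, ∂[p,q] = q − p. For instance
  ∂[v_1,v_4] = [v_4] − [v_1].
As a 5×10 matrix over Z this has rank 4, with invariant factors (1,1,1,1).

The boundary map ∂_2: C_2 → C_1 acts by ∂[p,q,r] = [q,r] − [p,r] + [p,q]. For instance
  ∂[v_1,v_2,v_4] = [v_2,v_4] − [v_1,v_4] + [v_1,v_2],
  ∂[v_2,v_3,v_4] = [v_3,v_4] − [v_2,v_4] + [v_2,v_3].
As a 10×5 matrix over Z this has rank 5, with invariant factors (1,1,1,1,1).

Reading off H_k = ker ∂_k / im ∂_{k+1}:

  H_0: rank C_0 − rank ∂_1 = 5 − 4 = 1, and the invariant factors of ∂_1 are all 1, so H_0 = Z.
  H_1: rank ker ∂_1 − rank ∂_2 = (10 − 4) − 5 = 1, and the invariant factors of ∂_2 are all 1, so H_1 = Z.
  H_2: rank ker ∂_2 − rank ∂_3 = (5 − 5) − 0 = 0, and there is no ∂_3, so H_2 = 0.

As a check, the Euler characteristic is 5 − 10 + 5 = 0, which agrees with 1 − 1 + 0 = 0.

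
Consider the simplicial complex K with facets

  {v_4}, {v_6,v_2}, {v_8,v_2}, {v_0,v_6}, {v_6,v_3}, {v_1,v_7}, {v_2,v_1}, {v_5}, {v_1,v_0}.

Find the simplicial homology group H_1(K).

We work with the vertex ordering v_0 < v_1 < v_2 < v_3 < v_4 < v_5 < v_6 < v_7 < v_8. The simplices of K, each written with vertices in increasing order, are:

  0-simplices (9): [v_0], [v_1], [v_2], [v_3], [v_4], [v_5], [v_6], [v_7], [v_8]
  1-simplices (7): [v_0,v_1], [v_0,v_6], [v_1,v_2], [v_1,v_7], [v_2,v_6], [v_2,v_8], [v_3,v_6]

so the chain groups are C_0 ≅ Z^9, C_1 ≅ Z^7.

∂_1: C_1 → C_0 sends each edge [p,q] (with p < q) to q − p. For instance
  ∂[v_0,v_1] = [v_1] − [v_0].
As a 9×7 matrix over Z this has rank 6, with invariant factors (1,1,1,1,1,1).

From H_k ≅ ker(∂_k) / im(∂_{k+1}) we obtain:

  H_1: rank ker ∂_1 − rank ∂_2 = (7 − 6) − 0 = 1, and there is no ∂_2, so H_1 = Z.

H_1 = Z.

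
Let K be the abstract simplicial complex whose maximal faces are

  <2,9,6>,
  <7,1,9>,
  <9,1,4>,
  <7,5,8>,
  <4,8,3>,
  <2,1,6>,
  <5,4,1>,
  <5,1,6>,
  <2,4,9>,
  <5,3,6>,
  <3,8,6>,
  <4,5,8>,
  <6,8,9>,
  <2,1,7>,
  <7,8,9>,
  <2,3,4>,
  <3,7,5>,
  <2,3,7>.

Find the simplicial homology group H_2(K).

Fix the vertex order 1 < 2 < 3 < 4 < 5 < 6 < 7 < 8 < 9 and write every simplex with vertices in increasing order. Then dim K = 2 and the simplices of K are:

  0-simplices (9): [1], [2], [3], [4], [5], [6], [7], [8], [9]
  1-simplices (27): (27 of them)
  2-simplices (18): [1,2,6], [1,2,7], [1,4,5], [1,4,9], [1,5,6], [1,7,9], [2,3,4], [2,3,7], [2,4,9], [2,6,9], [3,4,8], [3,5,6], [3,5,7], [3,6,8], [4,5,8], [5,7,8], [6,8,9], [7,8,9]

giving chain groups C_0 ≅ Z^9, C_1 ≅ Z^27, C_2 ≅ Z^18.

Boundary ∂_1: C_1 → C_0 is given by ∂[p,q] = [q] − [p]. For instance
  ∂[1,7] = [7] − [1].
As a 9×27 matrix over Z this has rank 8, with invariant factors (1,1,1,1,1,1,1,1).

The boundary map ∂_2: C_2 → C_1 maps a triangle to the signed sum of its edges. For instance
  ∂[1,4,9] = [4,9] − [1,9] + [1,4],
  ∂[1,5,6] = [5,6] − [1,6] + [1,5].
The resulting 27×18 matrix has rank 18, and its Smith normal form has invariant factors (1,1,1,1,1,1,1,1,1,1,1,1,1,1,1,1,1,2).

Computing H_k = (kernel of ∂_k) / (image of ∂_{k+1}):

  H_2: rank ker ∂_2 − rank ∂_3 = (18 − 18) − 0 = 0, and there is no ∂_3, so H_2 = 0.

(K is a triangulation of the Klein bottle.)

H_2 = 0.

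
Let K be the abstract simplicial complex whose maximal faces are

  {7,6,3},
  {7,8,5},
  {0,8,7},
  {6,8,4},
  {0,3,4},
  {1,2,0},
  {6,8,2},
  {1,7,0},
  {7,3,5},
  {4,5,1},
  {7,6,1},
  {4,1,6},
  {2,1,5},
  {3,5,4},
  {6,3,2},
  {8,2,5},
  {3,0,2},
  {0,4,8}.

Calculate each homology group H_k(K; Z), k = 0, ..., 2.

H_0 = Z,  H_1 = Z^2,  H_2 = Z.

We work with the vertex ordering 0 < 1 < 2 < 3 < 4 < 5 < 6 < 7 < 8. The simplices of K, each written with vertices in increasing order, are:

  0-simplices (9): [0], [1], [2], [3], [4], [5], [6], [7], [8]
  1-simplices (27): (27 of them)
  2-simplices (18): [0,1,2], [0,1,7], [0,2,3], [0,3,4], [0,4,8], [0,7,8], [1,2,5], [1,4,5], [1,4,6], [1,6,7], [2,3,6], [2,5,8], [2,6,8], [3,4,5], [3,5,7], [3,6,7], [4,6,8], [5,7,8]

so the chain groups are C_0 ≅ Z^9, C_1 ≅ Z^27, C_2 ≅ Z^18.

The boundary map ∂_1: C_1 → C_0 maps an edge to its endpoints' difference, ∂[p,q] = q − p. For instance
  ∂[4,6] = [6] − [4].
This gives a 9×27 integer matrix of rank 8; reducing to Smith normal form yields diagonal entries (1,1,1,1,1,1,1,1).

Boundary ∂_2: C_2 → C_1 sends each 2-simplex [p,q,r] to [q,r] − [p,r] + [p,q]. For instance
  ∂[4,6,8] = [6,8] − [4,8] + [4,6],
  ∂[3,4,5] = [4,5] − [3,5] + [3,4].
The resulting 27×18 matrix has rank 17, and its Smith normal form has invariant factors (1,1,1,1,1,1,1,1,1,1,1,1,1,1,1,1,1).

Computing H_k = (kernel of ∂_k) / (image of ∂_{k+1}):

  H_0: rank C_0 − rank ∂_1 = 9 − 8 = 1, and the invariant factors of ∂_1 are all 1, so H_0 = Z.
  H_1: rank ker ∂_1 − rank ∂_2 = (27 − 8) − 17 = 2, and the invariant factors of ∂_2 are all 1, so H_1 = Z^2.
  H_2: rank ker ∂_2 − rank ∂_3 = (18 − 17) − 0 = 1, and there is no ∂_3, so H_2 = Z.

As a check, the Euler characteristic is 9 − 27 + 18 = 0, which agrees with 1 − 2 + 1 = 0.
(K is a triangulation of the torus T^2.)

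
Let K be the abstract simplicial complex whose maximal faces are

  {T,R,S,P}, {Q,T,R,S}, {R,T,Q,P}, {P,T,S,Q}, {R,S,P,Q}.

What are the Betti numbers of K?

b_0 = 1, b_1 = 0, b_2 = 0, b_3 = 1.

Take the total order P < Q < R < S < T on the vertex set. Then K (dimension 3) consists of the simplices:

  0-simplices (5): P, Q, R, S, T
  1-simplices (10): PQ, PR, PS, PT, QR, QS, QT, RS, RT, ST
  2-simplices (10): PQR, PQS, PQT, PRS, PRT, PST, QRS, QRT, QST, RST
  3-simplices (5): PQRS, PQRT, PQST, PRST, QRST

Hence C_0 ≅ Z^5, C_1 ≅ Z^10, C_2 ≅ Z^10, C_3 ≅ Z^5.

∂_1: C_1 → C_0 sends each edge [p,q] (with p < q) to q − p.
This gives a 5×10 integer matrix of rank 4; reducing to Smith normal form yields diagonal entries (1,1,1,1).

The boundary map ∂_2: C_2 → C_1 maps a triangle to the signed sum of its edges. For instance
  ∂PRS = RS − PS + PR,
  ∂PQT = QT − PT + PQ.
As a 10×10 matrix over Z this has rank 6, with invariant factors (1,1,1,1,1,1).

Boundary ∂_3: C_3 → C_2 sends each 3-simplex σ to the alternating sum Σ_i (−1)^i (σ with its i-th vertex removed). For instance
  ∂QRST = RST − QST + QRT − QRS,
  ∂PQRT = QRT − PRT + PQT − PQR.
The resulting 10×5 matrix has rank 4, and its Smith normal form has invariant factors (1,1,1,1).

Computing H_k = (kernel of ∂_k) / (image of ∂_{k+1}):

  H_0: rank C_0 − rank ∂_1 = 5 − 4 = 1, and the invariant factors of ∂_1 are all 1, so H_0 = Z.
  H_1: rank ker ∂_1 − rank ∂_2 = (10 − 4) − 6 = 0, and the invariant factors of ∂_2 are all 1, so H_1 = 0.
  H_2: rank ker ∂_2 − rank ∂_3 = (10 − 6) − 4 = 0, and the invariant factors of ∂_3 are all 1, so H_2 = 0.
  H_3: rank ker ∂_3 − rank ∂_4 = (5 − 4) − 0 = 1, and there is no ∂_4, so H_3 = Z.

(K is a triangulation of the 3-sphere S^3.)

Hence the Betti numbers are b_0 = 1, b_1 = 0, b_2 = 0, b_3 = 1.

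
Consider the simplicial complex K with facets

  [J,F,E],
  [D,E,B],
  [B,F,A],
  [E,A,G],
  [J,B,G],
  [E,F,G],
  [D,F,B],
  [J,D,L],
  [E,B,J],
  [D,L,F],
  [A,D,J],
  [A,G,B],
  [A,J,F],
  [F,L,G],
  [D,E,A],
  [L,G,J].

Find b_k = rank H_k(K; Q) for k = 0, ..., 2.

b_0 = 1, b_1 = 2, b_2 = 1.

Take the total order A < B < D < E < F < G < J < L on the vertex set. Then K (dimension 2) consists of the simplices:

  0-simplices (8): A, B, D, E, F, G, J, L
  1-simplices (24): AB, AD, AE, AF, AG, AJ, BD, BE, BF, BG, BJ, DE, DF, DJ, DL, EF, EG, EJ, FG, FJ, FL, GJ, GL, JL
  2-simplices (16): ABF, ABG, ADE, ADJ, AEG, AFJ, BDE, BDF, BEJ, BGJ, DFL, DJL, EFG, EFJ, FGL, GJL

Hence C_0 ≅ Z^8, C_1 ≅ Z^24, C_2 ≅ Z^16.

Boundary ∂_1: C_1 → C_0 sends each edge [p,q] (with p < q) to q − p. For instance
  ∂BD = D − B.
The resulting 8×24 matrix has rank 7, and its Smith normal form has invariant factors (1,1,1,1,1,1,1).

Boundary ∂_2: C_2 → C_1 acts by ∂[p,q,r] = [q,r] − [p,r] + [p,q]. For instance
  ∂BDE = DE − BE + BD,
  ∂ADE = DE − AE + AD.
The 24×16 boundary matrix has rank 15 and Smith normal form diag(1,1,1,1,1,1,1,1,1,1,1,1,1,1,1).

Computing H_k = (kernel of ∂_k) / (image of ∂_{k+1}):

  H_0: rank C_0 − rank ∂_1 = 8 − 7 = 1, and the invariant factors of ∂_1 are all 1, so H_0 = Z.
  H_1: rank ker ∂_1 − rank ∂_2 = (24 − 7) − 15 = 2, and the invariant factors of ∂_2 are all 1, so H_1 = Z^2.
  H_2: rank ker ∂_2 − rank ∂_3 = (16 − 15) − 0 = 1, and there is no ∂_3, so H_2 = Z.

As a check, the Euler characteristic is 8 − 24 + 16 = 0, which agrees with 1 − 2 + 1 = 0.

Hence the Betti numbers are b_0 = 1, b_1 = 2, b_2 = 1.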